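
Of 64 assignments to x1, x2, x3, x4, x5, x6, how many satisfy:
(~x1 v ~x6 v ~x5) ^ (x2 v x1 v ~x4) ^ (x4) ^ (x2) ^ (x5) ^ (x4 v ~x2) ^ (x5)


CNF with 7 clauses over 6 vars (64 assignments).
An assignment satisfies CNF iff every clause has >=1 true literal.
Check each row (bits = x1,x2,x3,x4,x5,x6; clause T/F shown):
  row 0 [000000]: clauses=TTFFFTF -> 0
  row 1 [000001]: clauses=TTFFFTF -> 0
  row 2 [000010]: clauses=TTFFTTT -> 0
  row 3 [000011]: clauses=TTFFTTT -> 0
  row 4 [000100]: clauses=TFTFFTF -> 0
  (every remaining row is evaluated the same way; all 64 results are listed next)
Full result column, 8 rows per line (x1,x2,x3 fixed per line; x4,x5,x6 runs 000..111 left to right):
  rows 0-7 [x1,x2,x3=000]: 00000000  (ones: 0)
  rows 8-15 [x1,x2,x3=001]: 00000000  (ones: 0)
  rows 16-23 [x1,x2,x3=010]: 00000011  (ones: 2)
  rows 24-31 [x1,x2,x3=011]: 00000011  (ones: 2)
  rows 32-39 [x1,x2,x3=100]: 00000000  (ones: 0)
  rows 40-47 [x1,x2,x3=101]: 00000000  (ones: 0)
  rows 48-55 [x1,x2,x3=110]: 00000010  (ones: 1)
  rows 56-63 [x1,x2,x3=111]: 00000010  (ones: 1)
Satisfying assignments = 0+0+2+2+0+0+1+1 = 6

6


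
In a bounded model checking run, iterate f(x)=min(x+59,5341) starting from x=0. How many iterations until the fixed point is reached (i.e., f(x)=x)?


Step 1: x=0, cap=5341, increment=59
Step 2: x grows by 59 each step until capped at 5341; fixed point is x=5341
Step 3: iterations = ceil(5341/59) = 91

91


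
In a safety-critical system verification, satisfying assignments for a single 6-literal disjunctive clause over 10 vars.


Step 1: Total=2^10=1024
Step 2: Unsat when all 6 false: 2^4=16
Step 3: Sat=1024-16=1008

1008


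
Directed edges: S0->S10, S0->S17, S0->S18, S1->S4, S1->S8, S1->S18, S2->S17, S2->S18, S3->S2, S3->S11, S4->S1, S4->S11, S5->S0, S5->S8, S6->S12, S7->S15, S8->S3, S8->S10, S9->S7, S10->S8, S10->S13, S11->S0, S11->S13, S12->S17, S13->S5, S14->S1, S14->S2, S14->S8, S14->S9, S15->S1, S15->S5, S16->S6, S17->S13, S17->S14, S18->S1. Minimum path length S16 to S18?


BFS layer-by-layer from S16:
  dist 0: {S16}
  dist 1: {S6}
  dist 2: {S12}
  dist 3: {S17}
  dist 4: {S13, S14}
  dist 5: {S1, S2, S5, S8, S9}
  dist 6: {S0, S3, S4, S7, S10, S18}
  -> S18 reached at distance 6
Shortest path length = 6

6


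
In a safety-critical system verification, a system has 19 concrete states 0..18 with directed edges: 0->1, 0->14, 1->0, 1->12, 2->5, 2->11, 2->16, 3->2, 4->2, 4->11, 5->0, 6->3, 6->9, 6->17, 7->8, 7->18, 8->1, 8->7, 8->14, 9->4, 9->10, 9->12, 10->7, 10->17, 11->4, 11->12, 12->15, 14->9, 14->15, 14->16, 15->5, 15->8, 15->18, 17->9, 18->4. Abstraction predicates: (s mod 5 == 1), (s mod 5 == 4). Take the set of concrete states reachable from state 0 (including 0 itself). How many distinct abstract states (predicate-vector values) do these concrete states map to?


BFS from 0:
Concrete reachable: {0, 1, 2, 4, 5, 7, 8, 9, 10, 11, 12, 14, 15, 16, 17, 18}
Abstract via predicates (s mod 5 == 1), (s mod 5 == 4):
  (0,0) <- {0, 2, 5, 7, 8, 10, 12, 15, 17, 18}
  (0,1) <- {4, 9, 14}
  (1,0) <- {1, 11, 16}
Distinct abstract states = 3

3


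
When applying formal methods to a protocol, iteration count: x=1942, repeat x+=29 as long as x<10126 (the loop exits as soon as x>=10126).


Step 1: x goes from 1942 toward 10126 by 29; the body runs while x<10126, so iterations = ceil((bound-start)/step)
Step 2: Distance=8184
Step 3: ceil(8184/29)=283

283


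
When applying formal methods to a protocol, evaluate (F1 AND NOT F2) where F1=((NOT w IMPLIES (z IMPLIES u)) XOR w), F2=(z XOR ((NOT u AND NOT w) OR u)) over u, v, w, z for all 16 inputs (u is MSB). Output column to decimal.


F1 = ((NOT w IMPLIES (z IMPLIES u)) XOR w)
F2 = (z XOR ((NOT u AND NOT w) OR u))
Counterexample to F1=>F2 is where F1=1 and F2=0.
Evaluate each row (bits = u,v,w,z, MSB first):
  row 0 [0000]: F1=1 F2=1 -> F1&~F2 -> 0
  row 1 [0001]: F1=0 F2=0 -> F1&~F2 -> 0
  row 2 [0010]: F1=0 F2=0 -> F1&~F2 -> 0
  row 3 [0011]: F1=0 F2=1 -> F1&~F2 -> 0
  row 4 [0100]: F1=1 F2=1 -> F1&~F2 -> 0
  row 5 [0101]: F1=0 F2=0 -> F1&~F2 -> 0
  row 6 [0110]: F1=0 F2=0 -> F1&~F2 -> 0
  row 7 [0111]: F1=0 F2=1 -> F1&~F2 -> 0
  row 8 [1000]: F1=1 F2=1 -> F1&~F2 -> 0
  row 9 [1001]: F1=1 F2=0 -> F1&~F2 -> 1
  row 10 [1010]: F1=0 F2=1 -> F1&~F2 -> 0
  row 11 [1011]: F1=0 F2=0 -> F1&~F2 -> 0
  row 12 [1100]: F1=1 F2=1 -> F1&~F2 -> 0
  row 13 [1101]: F1=1 F2=0 -> F1&~F2 -> 1
  row 14 [1110]: F1=0 F2=1 -> F1&~F2 -> 0
  row 15 [1111]: F1=0 F2=0 -> F1&~F2 -> 0
Full result column, 4 rows per line (u,v fixed per line; w,z runs 00..11 left to right):
  rows 0-3 [u,v=00]: 0000  = hex 0
  rows 4-7 [u,v=01]: 0000  = hex 0
  rows 8-11 [u,v=10]: 0100  = hex 4
  rows 12-15 [u,v=11]: 0100  = hex 4
Counterexample vector (row 0 .. row 15) = 0000000001000100
Output column grouped in 4s = 0000 0000 0100 0100 = 0x0044
Convert to decimal digit by digit (value = value*16 + digit):
  0 -> 0
  0*16 + 0 = 0
  0*16 + 4 = 4
  4*16 + 4 = 68
Decimal = 68

68


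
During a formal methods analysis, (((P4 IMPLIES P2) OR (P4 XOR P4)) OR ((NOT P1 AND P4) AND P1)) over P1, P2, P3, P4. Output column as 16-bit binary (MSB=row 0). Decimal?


Formula: (((P4 IMPLIES P2) OR (P4 XOR P4)) OR ((NOT P1 AND P4) AND P1)) over P1, P2, P3, P4 (16 rows)
Evaluate each row (bits = P1,P2,P3,P4, MSB first):
  row 0 [0000]: (((0 IMPLIES 0) OR (0 XOR 0)) OR ((NOT 0 AND 0) AND 0)) -> 1
  row 1 [0001]: (((1 IMPLIES 0) OR (1 XOR 1)) OR ((NOT 0 AND 1) AND 0)) -> 0
  row 2 [0010]: (((0 IMPLIES 0) OR (0 XOR 0)) OR ((NOT 0 AND 0) AND 0)) -> 1
  row 3 [0011]: (((1 IMPLIES 0) OR (1 XOR 1)) OR ((NOT 0 AND 1) AND 0)) -> 0
  row 4 [0100]: (((0 IMPLIES 1) OR (0 XOR 0)) OR ((NOT 0 AND 0) AND 0)) -> 1
  row 5 [0101]: (((1 IMPLIES 1) OR (1 XOR 1)) OR ((NOT 0 AND 1) AND 0)) -> 1
  row 6 [0110]: (((0 IMPLIES 1) OR (0 XOR 0)) OR ((NOT 0 AND 0) AND 0)) -> 1
  row 7 [0111]: (((1 IMPLIES 1) OR (1 XOR 1)) OR ((NOT 0 AND 1) AND 0)) -> 1
  row 8 [1000]: (((0 IMPLIES 0) OR (0 XOR 0)) OR ((NOT 1 AND 0) AND 1)) -> 1
  row 9 [1001]: (((1 IMPLIES 0) OR (1 XOR 1)) OR ((NOT 1 AND 1) AND 1)) -> 0
  row 10 [1010]: (((0 IMPLIES 0) OR (0 XOR 0)) OR ((NOT 1 AND 0) AND 1)) -> 1
  row 11 [1011]: (((1 IMPLIES 0) OR (1 XOR 1)) OR ((NOT 1 AND 1) AND 1)) -> 0
  row 12 [1100]: (((0 IMPLIES 1) OR (0 XOR 0)) OR ((NOT 1 AND 0) AND 1)) -> 1
  row 13 [1101]: (((1 IMPLIES 1) OR (1 XOR 1)) OR ((NOT 1 AND 1) AND 1)) -> 1
  row 14 [1110]: (((0 IMPLIES 1) OR (0 XOR 0)) OR ((NOT 1 AND 0) AND 1)) -> 1
  row 15 [1111]: (((1 IMPLIES 1) OR (1 XOR 1)) OR ((NOT 1 AND 1) AND 1)) -> 1
Full result column, 4 rows per line (P1,P2 fixed per line; P3,P4 runs 00..11 left to right):
  rows 0-3 [P1,P2=00]: 1010  = hex A
  rows 4-7 [P1,P2=01]: 1111  = hex F
  rows 8-11 [P1,P2=10]: 1010  = hex A
  rows 12-15 [P1,P2=11]: 1111  = hex F
Output column (row 0 .. row 15) = 1010111110101111
Output column grouped in 4s = 1010 1111 1010 1111 = 0xAFAF
Convert to decimal digit by digit (value = value*16 + digit):
  A -> 10
  10*16 + 15 (F) = 175
  175*16 + 10 (A) = 2810
  2810*16 + 15 (F) = 44975
Decimal = 44975

44975


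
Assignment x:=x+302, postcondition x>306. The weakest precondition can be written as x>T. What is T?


Formula: wp(x:=E, P) = P[E/x] (substitute E for x in postcondition)
Step 1: Postcondition: x>306
Step 2: Substitute x+302 for x: x+302>306
Step 3: Solve for x: x > 306-302 = 4

4


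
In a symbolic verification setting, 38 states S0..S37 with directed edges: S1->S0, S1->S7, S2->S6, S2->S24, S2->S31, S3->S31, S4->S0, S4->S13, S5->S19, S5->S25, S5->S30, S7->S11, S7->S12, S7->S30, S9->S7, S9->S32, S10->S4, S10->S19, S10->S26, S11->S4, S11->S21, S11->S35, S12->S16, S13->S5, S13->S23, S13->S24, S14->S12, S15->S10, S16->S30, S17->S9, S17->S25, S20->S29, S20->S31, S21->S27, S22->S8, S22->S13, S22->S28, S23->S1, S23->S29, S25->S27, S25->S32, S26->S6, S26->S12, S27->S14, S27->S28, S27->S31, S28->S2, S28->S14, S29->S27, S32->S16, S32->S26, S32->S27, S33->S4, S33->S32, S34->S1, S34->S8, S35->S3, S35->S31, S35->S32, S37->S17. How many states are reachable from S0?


BFS from S0:
  layer 0: {S0}
Reachable set: {S0}
Count = 1

1


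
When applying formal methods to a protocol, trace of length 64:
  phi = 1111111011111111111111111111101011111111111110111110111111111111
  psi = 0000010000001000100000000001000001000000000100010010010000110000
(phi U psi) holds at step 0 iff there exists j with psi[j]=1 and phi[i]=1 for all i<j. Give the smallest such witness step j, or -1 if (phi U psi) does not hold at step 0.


(phi U psi) at 0: need smallest j with psi[j]=1 and phi[i]=1 for all i in [0,j).
Scan from step 0:
  step 0: phi=1, psi=0 -> continue
  step 1: phi=1, psi=0 -> continue
  step 2: phi=1, psi=0 -> continue
  step 3: phi=1, psi=0 -> continue
  step 5: psi=1 and phi held for [0,5) -> witness found
Witness step = 5

5


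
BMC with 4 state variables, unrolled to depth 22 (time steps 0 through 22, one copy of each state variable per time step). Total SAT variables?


BMC unrolls to depth k, creating one copy of each state var for steps 0..k.
Step count = 22 + 1 = 23 (steps 0 through 22)
Vars per step = 4
Total = 4 * 23 = 92

92


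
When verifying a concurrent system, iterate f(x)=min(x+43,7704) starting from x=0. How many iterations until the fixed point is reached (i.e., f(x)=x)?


Step 1: x=0, cap=7704, increment=43
Step 2: x grows by 43 each step until capped at 7704; fixed point is x=7704
Step 3: iterations = ceil(7704/43) = 180

180


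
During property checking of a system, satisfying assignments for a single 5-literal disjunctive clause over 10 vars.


Step 1: Total=2^10=1024
Step 2: Unsat when all 5 false: 2^5=32
Step 3: Sat=1024-32=992

992


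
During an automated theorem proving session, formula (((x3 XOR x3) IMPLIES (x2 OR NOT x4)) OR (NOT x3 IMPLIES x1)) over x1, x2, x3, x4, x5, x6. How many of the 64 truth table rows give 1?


Formula: (((x3 XOR x3) IMPLIES (x2 OR NOT x4)) OR (NOT x3 IMPLIES x1)) over 6 vars (64 rows)
Evaluate each row (x1, x2, x3, x4, x5, x6 as bits, MSB first):
  row 0 [000000]: (((0 XOR 0) IMPLIES (0 OR NOT 0)) OR (NOT 0 IMPLIES 0)) -> 1
  row 1 [000001]: (((0 XOR 0) IMPLIES (0 OR NOT 0)) OR (NOT 0 IMPLIES 0)) -> 1
  row 2 [000010]: (((0 XOR 0) IMPLIES (0 OR NOT 0)) OR (NOT 0 IMPLIES 0)) -> 1
  row 3 [000011]: (((0 XOR 0) IMPLIES (0 OR NOT 0)) OR (NOT 0 IMPLIES 0)) -> 1
  row 4 [000100]: (((0 XOR 0) IMPLIES (0 OR NOT 1)) OR (NOT 0 IMPLIES 0)) -> 1
  (every remaining row is evaluated the same way; all 64 results are listed next)
Full result column, 8 rows per line (x1,x2,x3 fixed per line; x4,x5,x6 runs 000..111 left to right):
  rows 0-7 [x1,x2,x3=000]: 11111111  (ones: 8)
  rows 8-15 [x1,x2,x3=001]: 11111111  (ones: 8)
  rows 16-23 [x1,x2,x3=010]: 11111111  (ones: 8)
  rows 24-31 [x1,x2,x3=011]: 11111111  (ones: 8)
  rows 32-39 [x1,x2,x3=100]: 11111111  (ones: 8)
  rows 40-47 [x1,x2,x3=101]: 11111111  (ones: 8)
  rows 48-55 [x1,x2,x3=110]: 11111111  (ones: 8)
  rows 56-63 [x1,x2,x3=111]: 11111111  (ones: 8)
Count of 1-rows = 8+8+8+8+8+8+8+8 = 64

64


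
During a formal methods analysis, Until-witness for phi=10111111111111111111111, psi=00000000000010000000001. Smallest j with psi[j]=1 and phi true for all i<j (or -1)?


(phi U psi) at 0: need smallest j with psi[j]=1 and phi[i]=1 for all i in [0,j).
Scan from step 0:
  step 0: phi=1, psi=0 -> continue
  step 1: phi=0 -> phi-prefix broken from here
  step 12: psi=1 but phi already failed -> not a witness
  step 22: psi=1 but phi already failed -> not a witness
  end of trace: no witness -> -1
Witness step = -1

-1


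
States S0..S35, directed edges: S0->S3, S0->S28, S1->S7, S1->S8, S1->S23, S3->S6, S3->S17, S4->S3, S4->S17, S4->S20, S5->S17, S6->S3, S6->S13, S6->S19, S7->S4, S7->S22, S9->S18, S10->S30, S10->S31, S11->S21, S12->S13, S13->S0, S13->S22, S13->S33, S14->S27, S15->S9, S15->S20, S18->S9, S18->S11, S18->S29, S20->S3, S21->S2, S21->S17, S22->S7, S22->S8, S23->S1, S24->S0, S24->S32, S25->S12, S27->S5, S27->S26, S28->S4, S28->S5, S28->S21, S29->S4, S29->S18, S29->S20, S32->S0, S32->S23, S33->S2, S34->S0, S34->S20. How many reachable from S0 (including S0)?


BFS from S0:
  layer 0: {S0}
  layer 1: {S3, S28}
  layer 2: {S4, S5, S6, S17, S21}
  layer 3: {S2, S13, S19, S20}
  layer 4: {S22, S33}
  layer 5: {S7, S8}
Reachable set: {S0, S2, S3, S4, S5, S6, S7, S8, S13, S17, S19, S20, S21, S22, S28, S33}
Count = 16

16


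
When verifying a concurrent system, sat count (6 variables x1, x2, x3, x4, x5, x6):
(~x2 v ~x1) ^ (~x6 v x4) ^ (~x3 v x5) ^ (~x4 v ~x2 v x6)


CNF with 4 clauses over 6 vars (64 assignments).
An assignment satisfies CNF iff every clause has >=1 true literal.
Check each row (bits = x1,x2,x3,x4,x5,x6; clause T/F shown):
  row 0 [000000]: clauses=TTTT -> 1
  row 1 [000001]: clauses=TFTT -> 0
  row 2 [000010]: clauses=TTTT -> 1
  row 3 [000011]: clauses=TFTT -> 0
  row 4 [000100]: clauses=TTTT -> 1
  (every remaining row is evaluated the same way; all 64 results are listed next)
Full result column, 8 rows per line (x1,x2,x3 fixed per line; x4,x5,x6 runs 000..111 left to right):
  rows 0-7 [x1,x2,x3=000]: 10101111  (ones: 6)
  rows 8-15 [x1,x2,x3=001]: 00100011  (ones: 3)
  rows 16-23 [x1,x2,x3=010]: 10100101  (ones: 4)
  rows 24-31 [x1,x2,x3=011]: 00100001  (ones: 2)
  rows 32-39 [x1,x2,x3=100]: 10101111  (ones: 6)
  rows 40-47 [x1,x2,x3=101]: 00100011  (ones: 3)
  rows 48-55 [x1,x2,x3=110]: 00000000  (ones: 0)
  rows 56-63 [x1,x2,x3=111]: 00000000  (ones: 0)
Satisfying assignments = 6+3+4+2+6+3+0+0 = 24

24


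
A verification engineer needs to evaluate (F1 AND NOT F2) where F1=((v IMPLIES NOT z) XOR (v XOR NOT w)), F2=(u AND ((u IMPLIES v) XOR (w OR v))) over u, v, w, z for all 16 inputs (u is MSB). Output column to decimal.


F1 = ((v IMPLIES NOT z) XOR (v XOR NOT w))
F2 = (u AND ((u IMPLIES v) XOR (w OR v)))
Counterexample to F1=>F2 is where F1=1 and F2=0.
Evaluate each row (bits = u,v,w,z, MSB first):
  row 0 [0000]: F1=0 F2=0 -> F1&~F2 -> 0
  row 1 [0001]: F1=0 F2=0 -> F1&~F2 -> 0
  row 2 [0010]: F1=1 F2=0 -> F1&~F2 -> 1
  row 3 [0011]: F1=1 F2=0 -> F1&~F2 -> 1
  row 4 [0100]: F1=1 F2=0 -> F1&~F2 -> 1
  row 5 [0101]: F1=0 F2=0 -> F1&~F2 -> 0
  row 6 [0110]: F1=0 F2=0 -> F1&~F2 -> 0
  row 7 [0111]: F1=1 F2=0 -> F1&~F2 -> 1
  row 8 [1000]: F1=0 F2=0 -> F1&~F2 -> 0
  row 9 [1001]: F1=0 F2=0 -> F1&~F2 -> 0
  row 10 [1010]: F1=1 F2=1 -> F1&~F2 -> 0
  row 11 [1011]: F1=1 F2=1 -> F1&~F2 -> 0
  row 12 [1100]: F1=1 F2=0 -> F1&~F2 -> 1
  row 13 [1101]: F1=0 F2=0 -> F1&~F2 -> 0
  row 14 [1110]: F1=0 F2=0 -> F1&~F2 -> 0
  row 15 [1111]: F1=1 F2=0 -> F1&~F2 -> 1
Full result column, 4 rows per line (u,v fixed per line; w,z runs 00..11 left to right):
  rows 0-3 [u,v=00]: 0011  = hex 3
  rows 4-7 [u,v=01]: 1001  = hex 9
  rows 8-11 [u,v=10]: 0000  = hex 0
  rows 12-15 [u,v=11]: 1001  = hex 9
Counterexample vector (row 0 .. row 15) = 0011100100001001
Output column grouped in 4s = 0011 1001 0000 1001 = 0x3909
Convert to decimal digit by digit (value = value*16 + digit):
  3 -> 3
  3*16 + 9 = 57
  57*16 + 0 = 912
  912*16 + 9 = 14601
Decimal = 14601

14601


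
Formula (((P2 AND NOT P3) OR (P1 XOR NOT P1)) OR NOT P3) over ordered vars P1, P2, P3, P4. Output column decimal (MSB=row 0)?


Formula: (((P2 AND NOT P3) OR (P1 XOR NOT P1)) OR NOT P3) over P1, P2, P3, P4 (16 rows)
Evaluate each row (bits = P1,P2,P3,P4, MSB first):
  row 0 [0000]: (((0 AND NOT 0) OR (0 XOR NOT 0)) OR NOT 0) -> 1
  row 1 [0001]: (((0 AND NOT 0) OR (0 XOR NOT 0)) OR NOT 0) -> 1
  row 2 [0010]: (((0 AND NOT 1) OR (0 XOR NOT 0)) OR NOT 1) -> 1
  row 3 [0011]: (((0 AND NOT 1) OR (0 XOR NOT 0)) OR NOT 1) -> 1
  row 4 [0100]: (((1 AND NOT 0) OR (0 XOR NOT 0)) OR NOT 0) -> 1
  row 5 [0101]: (((1 AND NOT 0) OR (0 XOR NOT 0)) OR NOT 0) -> 1
  row 6 [0110]: (((1 AND NOT 1) OR (0 XOR NOT 0)) OR NOT 1) -> 1
  row 7 [0111]: (((1 AND NOT 1) OR (0 XOR NOT 0)) OR NOT 1) -> 1
  row 8 [1000]: (((0 AND NOT 0) OR (1 XOR NOT 1)) OR NOT 0) -> 1
  row 9 [1001]: (((0 AND NOT 0) OR (1 XOR NOT 1)) OR NOT 0) -> 1
  row 10 [1010]: (((0 AND NOT 1) OR (1 XOR NOT 1)) OR NOT 1) -> 1
  row 11 [1011]: (((0 AND NOT 1) OR (1 XOR NOT 1)) OR NOT 1) -> 1
  row 12 [1100]: (((1 AND NOT 0) OR (1 XOR NOT 1)) OR NOT 0) -> 1
  row 13 [1101]: (((1 AND NOT 0) OR (1 XOR NOT 1)) OR NOT 0) -> 1
  row 14 [1110]: (((1 AND NOT 1) OR (1 XOR NOT 1)) OR NOT 1) -> 1
  row 15 [1111]: (((1 AND NOT 1) OR (1 XOR NOT 1)) OR NOT 1) -> 1
Full result column, 4 rows per line (P1,P2 fixed per line; P3,P4 runs 00..11 left to right):
  rows 0-3 [P1,P2=00]: 1111  = hex F
  rows 4-7 [P1,P2=01]: 1111  = hex F
  rows 8-11 [P1,P2=10]: 1111  = hex F
  rows 12-15 [P1,P2=11]: 1111  = hex F
Output column (row 0 .. row 15) = 1111111111111111
Output column grouped in 4s = 1111 1111 1111 1111 = 0xFFFF
Convert to decimal digit by digit (value = value*16 + digit):
  F -> 15
  15*16 + 15 (F) = 255
  255*16 + 15 (F) = 4095
  4095*16 + 15 (F) = 65535
Decimal = 65535

65535


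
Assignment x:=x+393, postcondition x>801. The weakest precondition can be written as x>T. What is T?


Formula: wp(x:=E, P) = P[E/x] (substitute E for x in postcondition)
Step 1: Postcondition: x>801
Step 2: Substitute x+393 for x: x+393>801
Step 3: Solve for x: x > 801-393 = 408

408


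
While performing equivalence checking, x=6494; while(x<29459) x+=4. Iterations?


Step 1: x goes from 6494 toward 29459 by 4; the body runs while x<29459, so iterations = ceil((bound-start)/step)
Step 2: Distance=22965
Step 3: ceil(22965/4)=5742

5742


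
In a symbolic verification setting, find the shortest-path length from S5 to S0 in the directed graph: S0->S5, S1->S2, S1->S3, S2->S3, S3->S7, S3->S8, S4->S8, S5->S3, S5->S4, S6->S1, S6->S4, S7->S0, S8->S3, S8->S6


BFS layer-by-layer from S5:
  dist 0: {S5}
  dist 1: {S3, S4}
  dist 2: {S7, S8}
  dist 3: {S0, S6}
  -> S0 reached at distance 3
Shortest path length = 3

3


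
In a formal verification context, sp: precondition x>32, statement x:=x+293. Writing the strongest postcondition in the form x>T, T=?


Formula: sp(P, x:=E) = exists old_x. (x = E[old_x/x]) AND P[old_x/x] (old_x is the value of x before the assignment; eliminate old_x by solving x = E[old_x/x] for old_x)
Step 1: Precondition P: x>32, i.e. old_x > 32
Step 2: Assignment gives x = old_x + 293, so old_x = x - 293
Step 3: Substitute into P: x - 293 > 32
Step 4: Simplify: x > 32+293 = 325

325


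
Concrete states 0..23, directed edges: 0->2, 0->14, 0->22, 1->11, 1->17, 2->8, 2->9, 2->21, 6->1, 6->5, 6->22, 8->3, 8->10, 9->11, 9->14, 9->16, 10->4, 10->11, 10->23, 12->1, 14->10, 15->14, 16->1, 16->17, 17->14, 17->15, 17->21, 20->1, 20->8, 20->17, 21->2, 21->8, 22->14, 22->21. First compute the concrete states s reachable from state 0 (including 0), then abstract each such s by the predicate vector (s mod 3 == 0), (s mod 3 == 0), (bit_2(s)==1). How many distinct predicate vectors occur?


BFS from 0:
Concrete reachable: {0, 1, 2, 3, 4, 8, 9, 10, 11, 14, 15, 16, 17, 21, 22, 23}
Abstract via predicates (s mod 3 == 0), (s mod 3 == 0), (bit_2(s)==1):
  (0,0,0) <- {1, 2, 8, 10, 11, 16, 17}
  (0,0,1) <- {4, 14, 22, 23}
  (1,1,0) <- {0, 3, 9}
  (1,1,1) <- {15, 21}
Distinct abstract states = 4

4


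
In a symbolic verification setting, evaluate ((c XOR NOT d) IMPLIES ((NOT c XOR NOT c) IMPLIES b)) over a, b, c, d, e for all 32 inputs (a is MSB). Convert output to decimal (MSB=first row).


Formula: ((c XOR NOT d) IMPLIES ((NOT c XOR NOT c) IMPLIES b)) over a, b, c, d, e (32 rows)
Evaluate each row (bits = a,b,c,d,e, MSB first):
  row 0 [00000]: ((0 XOR NOT 0) IMPLIES ((NOT 0 XOR NOT 0) IMPLIES 0)) -> 1
  row 1 [00001]: ((0 XOR NOT 0) IMPLIES ((NOT 0 XOR NOT 0) IMPLIES 0)) -> 1
  row 2 [00010]: ((0 XOR NOT 1) IMPLIES ((NOT 0 XOR NOT 0) IMPLIES 0)) -> 1
  row 3 [00011]: ((0 XOR NOT 1) IMPLIES ((NOT 0 XOR NOT 0) IMPLIES 0)) -> 1
  row 4 [00100]: ((1 XOR NOT 0) IMPLIES ((NOT 1 XOR NOT 1) IMPLIES 0)) -> 1
  row 5 [00101]: ((1 XOR NOT 0) IMPLIES ((NOT 1 XOR NOT 1) IMPLIES 0)) -> 1
  row 6 [00110]: ((1 XOR NOT 1) IMPLIES ((NOT 1 XOR NOT 1) IMPLIES 0)) -> 1
  row 7 [00111]: ((1 XOR NOT 1) IMPLIES ((NOT 1 XOR NOT 1) IMPLIES 0)) -> 1
  row 8 [01000]: ((0 XOR NOT 0) IMPLIES ((NOT 0 XOR NOT 0) IMPLIES 1)) -> 1
  row 9 [01001]: ((0 XOR NOT 0) IMPLIES ((NOT 0 XOR NOT 0) IMPLIES 1)) -> 1
  row 10 [01010]: ((0 XOR NOT 1) IMPLIES ((NOT 0 XOR NOT 0) IMPLIES 1)) -> 1
  row 11 [01011]: ((0 XOR NOT 1) IMPLIES ((NOT 0 XOR NOT 0) IMPLIES 1)) -> 1
  row 12 [01100]: ((1 XOR NOT 0) IMPLIES ((NOT 1 XOR NOT 1) IMPLIES 1)) -> 1
  row 13 [01101]: ((1 XOR NOT 0) IMPLIES ((NOT 1 XOR NOT 1) IMPLIES 1)) -> 1
  row 14 [01110]: ((1 XOR NOT 1) IMPLIES ((NOT 1 XOR NOT 1) IMPLIES 1)) -> 1
  row 15 [01111]: ((1 XOR NOT 1) IMPLIES ((NOT 1 XOR NOT 1) IMPLIES 1)) -> 1
  row 16 [10000]: ((0 XOR NOT 0) IMPLIES ((NOT 0 XOR NOT 0) IMPLIES 0)) -> 1
  row 17 [10001]: ((0 XOR NOT 0) IMPLIES ((NOT 0 XOR NOT 0) IMPLIES 0)) -> 1
  row 18 [10010]: ((0 XOR NOT 1) IMPLIES ((NOT 0 XOR NOT 0) IMPLIES 0)) -> 1
  row 19 [10011]: ((0 XOR NOT 1) IMPLIES ((NOT 0 XOR NOT 0) IMPLIES 0)) -> 1
  row 20 [10100]: ((1 XOR NOT 0) IMPLIES ((NOT 1 XOR NOT 1) IMPLIES 0)) -> 1
  row 21 [10101]: ((1 XOR NOT 0) IMPLIES ((NOT 1 XOR NOT 1) IMPLIES 0)) -> 1
  row 22 [10110]: ((1 XOR NOT 1) IMPLIES ((NOT 1 XOR NOT 1) IMPLIES 0)) -> 1
  row 23 [10111]: ((1 XOR NOT 1) IMPLIES ((NOT 1 XOR NOT 1) IMPLIES 0)) -> 1
  row 24 [11000]: ((0 XOR NOT 0) IMPLIES ((NOT 0 XOR NOT 0) IMPLIES 1)) -> 1
  row 25 [11001]: ((0 XOR NOT 0) IMPLIES ((NOT 0 XOR NOT 0) IMPLIES 1)) -> 1
  row 26 [11010]: ((0 XOR NOT 1) IMPLIES ((NOT 0 XOR NOT 0) IMPLIES 1)) -> 1
  row 27 [11011]: ((0 XOR NOT 1) IMPLIES ((NOT 0 XOR NOT 0) IMPLIES 1)) -> 1
  row 28 [11100]: ((1 XOR NOT 0) IMPLIES ((NOT 1 XOR NOT 1) IMPLIES 1)) -> 1
  row 29 [11101]: ((1 XOR NOT 0) IMPLIES ((NOT 1 XOR NOT 1) IMPLIES 1)) -> 1
  row 30 [11110]: ((1 XOR NOT 1) IMPLIES ((NOT 1 XOR NOT 1) IMPLIES 1)) -> 1
  row 31 [11111]: ((1 XOR NOT 1) IMPLIES ((NOT 1 XOR NOT 1) IMPLIES 1)) -> 1
Full result column, 4 rows per line (a,b,c fixed per line; d,e runs 00..11 left to right):
  rows 0-3 [a,b,c=000]: 1111  = hex F
  rows 4-7 [a,b,c=001]: 1111  = hex F
  rows 8-11 [a,b,c=010]: 1111  = hex F
  rows 12-15 [a,b,c=011]: 1111  = hex F
  rows 16-19 [a,b,c=100]: 1111  = hex F
  rows 20-23 [a,b,c=101]: 1111  = hex F
  rows 24-27 [a,b,c=110]: 1111  = hex F
  rows 28-31 [a,b,c=111]: 1111  = hex F
Output column (row 0 .. row 31) = 11111111111111111111111111111111
Output column grouped in 4s = 1111 1111 1111 1111 1111 1111 1111 1111 = 0xFFFFFFFF
Convert to decimal digit by digit (value = value*16 + digit):
  F -> 15
  15*16 + 15 (F) = 255
  255*16 + 15 (F) = 4095
  4095*16 + 15 (F) = 65535
  65535*16 + 15 (F) = 1048575
  1048575*16 + 15 (F) = 16777215
  16777215*16 + 15 (F) = 268435455
  268435455*16 + 15 (F) = 4294967295
Decimal = 4294967295

4294967295


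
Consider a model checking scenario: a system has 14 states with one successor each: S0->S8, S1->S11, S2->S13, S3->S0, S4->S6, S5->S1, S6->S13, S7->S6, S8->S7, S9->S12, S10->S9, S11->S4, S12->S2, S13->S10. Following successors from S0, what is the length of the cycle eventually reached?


Trace from S0 until a state repeats:
  S0 -> S8 -> S7 -> S6 -> S13 -> S10 -> S9 -> S12 -> S2 -> S13
S13 first seen at step 4, revisited at step 9.
Cycle length = 9 - 4 = 5

5


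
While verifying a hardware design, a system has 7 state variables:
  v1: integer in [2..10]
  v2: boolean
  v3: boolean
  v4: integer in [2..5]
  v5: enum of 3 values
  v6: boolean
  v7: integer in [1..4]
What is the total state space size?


State space = product of domain sizes of all variables.
Domain sizes:
  v1 (integer in [2..10]): 9
  v2 (boolean): 2
  v3 (boolean): 2
  v4 (integer in [2..5]): 4
  v5 (enum of 3 values): 3
  v6 (boolean): 2
  v7 (integer in [1..4]): 4
Product = 9 * 2 * 2 * 4 * 3 * 2 * 4 = 3456

3456


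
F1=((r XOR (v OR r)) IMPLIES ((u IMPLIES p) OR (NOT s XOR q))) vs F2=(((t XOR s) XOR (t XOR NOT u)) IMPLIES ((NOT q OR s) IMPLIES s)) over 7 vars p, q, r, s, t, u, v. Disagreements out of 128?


F1 = ((r XOR (v OR r)) IMPLIES ((u IMPLIES p) OR (NOT s XOR q)))
F2 = (((t XOR s) XOR (t XOR NOT u)) IMPLIES ((NOT q OR s) IMPLIES s))
Evaluate both on each of 128 rows (bits = p,q,r,s,t,u,v):
  row 0 [0000000]: F1=1 F2=0 (differ) -> 1
  row 1 [0000001]: F1=1 F2=0 (differ) -> 1
  row 2 [0000010]: F1=1 F2=1 -> 0
  row 3 [0000011]: F1=1 F2=1 -> 0
  row 4 [0000100]: F1=1 F2=0 (differ) -> 1
  (every remaining row is evaluated the same way; all 128 results are listed next)
Full result column, 8 rows per line (p,q,r,s fixed per line; t,u,v runs 000..111 left to right):
  rows 0-7 [p,q,r,s=0000]: 11001100  (ones: 4)
  rows 8-15 [p,q,r,s=0001]: 00010001  (ones: 2)
  rows 16-23 [p,q,r,s=0010]: 11001100  (ones: 4)
  rows 24-31 [p,q,r,s=0011]: 00000000  (ones: 0)
  rows 32-39 [p,q,r,s=0100]: 00010001  (ones: 2)
  rows 40-47 [p,q,r,s=0101]: 00000000  (ones: 0)
  rows 48-55 [p,q,r,s=0110]: 00000000  (ones: 0)
  rows 56-63 [p,q,r,s=0111]: 00000000  (ones: 0)
  rows 64-71 [p,q,r,s=1000]: 11001100  (ones: 4)
  rows 72-79 [p,q,r,s=1001]: 00000000  (ones: 0)
  rows 80-87 [p,q,r,s=1010]: 11001100  (ones: 4)
  rows 88-95 [p,q,r,s=1011]: 00000000  (ones: 0)
  rows 96-103 [p,q,r,s=1100]: 00000000  (ones: 0)
  rows 104-111 [p,q,r,s=1101]: 00000000  (ones: 0)
  rows 112-119 [p,q,r,s=1110]: 00000000  (ones: 0)
  rows 120-127 [p,q,r,s=1111]: 00000000  (ones: 0)
Disagreements = 4+2+4+0+2+0+0+0+4+0+4+0+0+0+0+0 = 20

20


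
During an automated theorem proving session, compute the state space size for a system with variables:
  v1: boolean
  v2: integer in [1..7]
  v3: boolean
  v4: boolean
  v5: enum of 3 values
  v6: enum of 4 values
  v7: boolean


State space = product of domain sizes of all variables.
Domain sizes:
  v1 (boolean): 2
  v2 (integer in [1..7]): 7
  v3 (boolean): 2
  v4 (boolean): 2
  v5 (enum of 3 values): 3
  v6 (enum of 4 values): 4
  v7 (boolean): 2
Product = 2 * 7 * 2 * 2 * 3 * 4 * 2 = 1344

1344


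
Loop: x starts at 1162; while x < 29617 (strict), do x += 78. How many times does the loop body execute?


Step 1: x goes from 1162 toward 29617 by 78; the body runs while x<29617, so iterations = ceil((bound-start)/step)
Step 2: Distance=28455
Step 3: ceil(28455/78)=365

365


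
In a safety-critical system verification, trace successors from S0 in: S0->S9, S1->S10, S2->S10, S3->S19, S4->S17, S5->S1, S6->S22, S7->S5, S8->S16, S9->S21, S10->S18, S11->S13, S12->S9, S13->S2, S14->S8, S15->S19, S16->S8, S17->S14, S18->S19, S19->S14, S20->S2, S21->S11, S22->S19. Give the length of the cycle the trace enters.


Trace from S0 until a state repeats:
  S0 -> S9 -> S21 -> S11 -> S13 -> S2 -> S10 -> S18 -> S19 -> S14 -> S8 -> S16 -> S8
S8 first seen at step 10, revisited at step 12.
Cycle length = 12 - 10 = 2

2


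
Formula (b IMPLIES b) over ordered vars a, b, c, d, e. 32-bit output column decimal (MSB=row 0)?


Formula: (b IMPLIES b) over a, b, c, d, e (32 rows)
Evaluate each row (bits = a,b,c,d,e, MSB first):
  row 0 [00000]: (0 IMPLIES 0) -> 1
  row 1 [00001]: (0 IMPLIES 0) -> 1
  row 2 [00010]: (0 IMPLIES 0) -> 1
  row 3 [00011]: (0 IMPLIES 0) -> 1
  row 4 [00100]: (0 IMPLIES 0) -> 1
  row 5 [00101]: (0 IMPLIES 0) -> 1
  row 6 [00110]: (0 IMPLIES 0) -> 1
  row 7 [00111]: (0 IMPLIES 0) -> 1
  row 8 [01000]: (1 IMPLIES 1) -> 1
  row 9 [01001]: (1 IMPLIES 1) -> 1
  row 10 [01010]: (1 IMPLIES 1) -> 1
  row 11 [01011]: (1 IMPLIES 1) -> 1
  row 12 [01100]: (1 IMPLIES 1) -> 1
  row 13 [01101]: (1 IMPLIES 1) -> 1
  row 14 [01110]: (1 IMPLIES 1) -> 1
  row 15 [01111]: (1 IMPLIES 1) -> 1
  row 16 [10000]: (0 IMPLIES 0) -> 1
  row 17 [10001]: (0 IMPLIES 0) -> 1
  row 18 [10010]: (0 IMPLIES 0) -> 1
  row 19 [10011]: (0 IMPLIES 0) -> 1
  row 20 [10100]: (0 IMPLIES 0) -> 1
  row 21 [10101]: (0 IMPLIES 0) -> 1
  row 22 [10110]: (0 IMPLIES 0) -> 1
  row 23 [10111]: (0 IMPLIES 0) -> 1
  row 24 [11000]: (1 IMPLIES 1) -> 1
  row 25 [11001]: (1 IMPLIES 1) -> 1
  row 26 [11010]: (1 IMPLIES 1) -> 1
  row 27 [11011]: (1 IMPLIES 1) -> 1
  row 28 [11100]: (1 IMPLIES 1) -> 1
  row 29 [11101]: (1 IMPLIES 1) -> 1
  row 30 [11110]: (1 IMPLIES 1) -> 1
  row 31 [11111]: (1 IMPLIES 1) -> 1
Full result column, 4 rows per line (a,b,c fixed per line; d,e runs 00..11 left to right):
  rows 0-3 [a,b,c=000]: 1111  = hex F
  rows 4-7 [a,b,c=001]: 1111  = hex F
  rows 8-11 [a,b,c=010]: 1111  = hex F
  rows 12-15 [a,b,c=011]: 1111  = hex F
  rows 16-19 [a,b,c=100]: 1111  = hex F
  rows 20-23 [a,b,c=101]: 1111  = hex F
  rows 24-27 [a,b,c=110]: 1111  = hex F
  rows 28-31 [a,b,c=111]: 1111  = hex F
Output column (row 0 .. row 31) = 11111111111111111111111111111111
Output column grouped in 4s = 1111 1111 1111 1111 1111 1111 1111 1111 = 0xFFFFFFFF
Convert to decimal digit by digit (value = value*16 + digit):
  F -> 15
  15*16 + 15 (F) = 255
  255*16 + 15 (F) = 4095
  4095*16 + 15 (F) = 65535
  65535*16 + 15 (F) = 1048575
  1048575*16 + 15 (F) = 16777215
  16777215*16 + 15 (F) = 268435455
  268435455*16 + 15 (F) = 4294967295
Decimal = 4294967295

4294967295


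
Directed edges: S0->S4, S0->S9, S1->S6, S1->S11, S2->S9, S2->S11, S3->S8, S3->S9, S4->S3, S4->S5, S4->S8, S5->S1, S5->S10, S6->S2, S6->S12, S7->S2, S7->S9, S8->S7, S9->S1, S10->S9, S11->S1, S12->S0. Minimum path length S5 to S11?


BFS layer-by-layer from S5:
  dist 0: {S5}
  dist 1: {S1, S10}
  dist 2: {S6, S9, S11}
  -> S11 reached at distance 2
Shortest path length = 2

2


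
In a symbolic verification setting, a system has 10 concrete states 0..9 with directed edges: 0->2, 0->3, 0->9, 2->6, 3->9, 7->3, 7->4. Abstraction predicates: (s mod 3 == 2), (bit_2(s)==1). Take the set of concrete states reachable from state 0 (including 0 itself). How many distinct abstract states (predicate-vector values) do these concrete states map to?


BFS from 0:
Concrete reachable: {0, 2, 3, 6, 9}
Abstract via predicates (s mod 3 == 2), (bit_2(s)==1):
  (0,0) <- {0, 3, 9}
  (0,1) <- {6}
  (1,0) <- {2}
Distinct abstract states = 3

3


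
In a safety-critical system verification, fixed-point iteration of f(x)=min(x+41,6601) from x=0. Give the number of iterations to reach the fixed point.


Step 1: x=0, cap=6601, increment=41
Step 2: x grows by 41 each step until capped at 6601; fixed point is x=6601
Step 3: iterations = ceil(6601/41) = 161

161


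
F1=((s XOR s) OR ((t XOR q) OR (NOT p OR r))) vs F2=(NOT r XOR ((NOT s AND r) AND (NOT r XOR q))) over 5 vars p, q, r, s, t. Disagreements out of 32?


F1 = ((s XOR s) OR ((t XOR q) OR (NOT p OR r)))
F2 = (NOT r XOR ((NOT s AND r) AND (NOT r XOR q)))
Evaluate both on each of 32 rows (bits = p,q,r,s,t):
  row 0 [00000]: F1=1 F2=1 -> 0
  row 1 [00001]: F1=1 F2=1 -> 0
  row 2 [00010]: F1=1 F2=1 -> 0
  row 3 [00011]: F1=1 F2=1 -> 0
  row 4 [00100]: F1=1 F2=0 (differ) -> 1
  row 5 [00101]: F1=1 F2=0 (differ) -> 1
  row 6 [00110]: F1=1 F2=0 (differ) -> 1
  row 7 [00111]: F1=1 F2=0 (differ) -> 1
  row 8 [01000]: F1=1 F2=1 -> 0
  row 9 [01001]: F1=1 F2=1 -> 0
  row 10 [01010]: F1=1 F2=1 -> 0
  row 11 [01011]: F1=1 F2=1 -> 0
  row 12 [01100]: F1=1 F2=1 -> 0
  row 13 [01101]: F1=1 F2=1 -> 0
  row 14 [01110]: F1=1 F2=0 (differ) -> 1
  row 15 [01111]: F1=1 F2=0 (differ) -> 1
  row 16 [10000]: F1=0 F2=1 (differ) -> 1
  row 17 [10001]: F1=1 F2=1 -> 0
  row 18 [10010]: F1=0 F2=1 (differ) -> 1
  row 19 [10011]: F1=1 F2=1 -> 0
  row 20 [10100]: F1=1 F2=0 (differ) -> 1
  row 21 [10101]: F1=1 F2=0 (differ) -> 1
  row 22 [10110]: F1=1 F2=0 (differ) -> 1
  row 23 [10111]: F1=1 F2=0 (differ) -> 1
  row 24 [11000]: F1=1 F2=1 -> 0
  row 25 [11001]: F1=0 F2=1 (differ) -> 1
  row 26 [11010]: F1=1 F2=1 -> 0
  row 27 [11011]: F1=0 F2=1 (differ) -> 1
  row 28 [11100]: F1=1 F2=1 -> 0
  row 29 [11101]: F1=1 F2=1 -> 0
  row 30 [11110]: F1=1 F2=0 (differ) -> 1
  row 31 [11111]: F1=1 F2=0 (differ) -> 1
Full result column, 8 rows per line (p,q fixed per line; r,s,t runs 000..111 left to right):
  rows 0-7 [p,q=00]: 00001111  (ones: 4)
  rows 8-15 [p,q=01]: 00000011  (ones: 2)
  rows 16-23 [p,q=10]: 10101111  (ones: 6)
  rows 24-31 [p,q=11]: 01010011  (ones: 4)
Disagreements = 4+2+6+4 = 16

16


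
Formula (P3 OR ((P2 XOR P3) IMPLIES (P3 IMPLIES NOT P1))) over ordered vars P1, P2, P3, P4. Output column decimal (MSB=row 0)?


Formula: (P3 OR ((P2 XOR P3) IMPLIES (P3 IMPLIES NOT P1))) over P1, P2, P3, P4 (16 rows)
Evaluate each row (bits = P1,P2,P3,P4, MSB first):
  row 0 [0000]: (0 OR ((0 XOR 0) IMPLIES (0 IMPLIES NOT 0))) -> 1
  row 1 [0001]: (0 OR ((0 XOR 0) IMPLIES (0 IMPLIES NOT 0))) -> 1
  row 2 [0010]: (1 OR ((0 XOR 1) IMPLIES (1 IMPLIES NOT 0))) -> 1
  row 3 [0011]: (1 OR ((0 XOR 1) IMPLIES (1 IMPLIES NOT 0))) -> 1
  row 4 [0100]: (0 OR ((1 XOR 0) IMPLIES (0 IMPLIES NOT 0))) -> 1
  row 5 [0101]: (0 OR ((1 XOR 0) IMPLIES (0 IMPLIES NOT 0))) -> 1
  row 6 [0110]: (1 OR ((1 XOR 1) IMPLIES (1 IMPLIES NOT 0))) -> 1
  row 7 [0111]: (1 OR ((1 XOR 1) IMPLIES (1 IMPLIES NOT 0))) -> 1
  row 8 [1000]: (0 OR ((0 XOR 0) IMPLIES (0 IMPLIES NOT 1))) -> 1
  row 9 [1001]: (0 OR ((0 XOR 0) IMPLIES (0 IMPLIES NOT 1))) -> 1
  row 10 [1010]: (1 OR ((0 XOR 1) IMPLIES (1 IMPLIES NOT 1))) -> 1
  row 11 [1011]: (1 OR ((0 XOR 1) IMPLIES (1 IMPLIES NOT 1))) -> 1
  row 12 [1100]: (0 OR ((1 XOR 0) IMPLIES (0 IMPLIES NOT 1))) -> 1
  row 13 [1101]: (0 OR ((1 XOR 0) IMPLIES (0 IMPLIES NOT 1))) -> 1
  row 14 [1110]: (1 OR ((1 XOR 1) IMPLIES (1 IMPLIES NOT 1))) -> 1
  row 15 [1111]: (1 OR ((1 XOR 1) IMPLIES (1 IMPLIES NOT 1))) -> 1
Full result column, 4 rows per line (P1,P2 fixed per line; P3,P4 runs 00..11 left to right):
  rows 0-3 [P1,P2=00]: 1111  = hex F
  rows 4-7 [P1,P2=01]: 1111  = hex F
  rows 8-11 [P1,P2=10]: 1111  = hex F
  rows 12-15 [P1,P2=11]: 1111  = hex F
Output column (row 0 .. row 15) = 1111111111111111
Output column grouped in 4s = 1111 1111 1111 1111 = 0xFFFF
Convert to decimal digit by digit (value = value*16 + digit):
  F -> 15
  15*16 + 15 (F) = 255
  255*16 + 15 (F) = 4095
  4095*16 + 15 (F) = 65535
Decimal = 65535

65535


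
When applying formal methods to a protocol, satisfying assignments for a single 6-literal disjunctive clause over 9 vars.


Step 1: Total=2^9=512
Step 2: Unsat when all 6 false: 2^3=8
Step 3: Sat=512-8=504

504


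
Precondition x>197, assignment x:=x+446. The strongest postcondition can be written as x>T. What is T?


Formula: sp(P, x:=E) = exists old_x. (x = E[old_x/x]) AND P[old_x/x] (old_x is the value of x before the assignment; eliminate old_x by solving x = E[old_x/x] for old_x)
Step 1: Precondition P: x>197, i.e. old_x > 197
Step 2: Assignment gives x = old_x + 446, so old_x = x - 446
Step 3: Substitute into P: x - 446 > 197
Step 4: Simplify: x > 197+446 = 643

643


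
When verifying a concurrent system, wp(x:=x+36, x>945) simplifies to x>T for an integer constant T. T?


Formula: wp(x:=E, P) = P[E/x] (substitute E for x in postcondition)
Step 1: Postcondition: x>945
Step 2: Substitute x+36 for x: x+36>945
Step 3: Solve for x: x > 945-36 = 909

909


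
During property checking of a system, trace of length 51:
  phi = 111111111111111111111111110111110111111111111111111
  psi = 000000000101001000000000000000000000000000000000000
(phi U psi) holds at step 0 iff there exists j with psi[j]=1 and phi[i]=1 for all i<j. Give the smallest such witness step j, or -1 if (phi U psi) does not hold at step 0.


(phi U psi) at 0: need smallest j with psi[j]=1 and phi[i]=1 for all i in [0,j).
Scan from step 0:
  step 0: phi=1, psi=0 -> continue
  step 1: phi=1, psi=0 -> continue
  step 2: phi=1, psi=0 -> continue
  step 3: phi=1, psi=0 -> continue
  step 9: psi=1 and phi held for [0,9) -> witness found
Witness step = 9

9


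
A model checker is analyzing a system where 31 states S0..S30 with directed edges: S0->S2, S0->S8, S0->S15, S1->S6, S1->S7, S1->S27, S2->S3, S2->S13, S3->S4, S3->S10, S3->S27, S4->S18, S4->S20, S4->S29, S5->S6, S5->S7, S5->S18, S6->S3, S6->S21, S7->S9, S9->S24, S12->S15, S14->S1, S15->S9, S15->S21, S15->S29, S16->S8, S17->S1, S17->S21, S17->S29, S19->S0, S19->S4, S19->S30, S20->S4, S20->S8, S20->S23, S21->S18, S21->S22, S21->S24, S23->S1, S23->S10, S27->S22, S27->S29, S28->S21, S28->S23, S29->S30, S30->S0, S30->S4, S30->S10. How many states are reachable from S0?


BFS from S0:
  layer 0: {S0}
  layer 1: {S2, S8, S15}
  layer 2: {S3, S9, S13, S21, S29}
  layer 3: {S4, S10, S18, S22, S24, S27, S30}
  layer 4: {S20}
  layer 5: {S23}
  layer 6: {S1}
  layer 7: {S6, S7}
Reachable set: {S0, S1, S2, S3, S4, S6, S7, S8, S9, S10, S13, S15, S18, S20, S21, S22, S23, S24, S27, S29, S30}
Count = 21

21


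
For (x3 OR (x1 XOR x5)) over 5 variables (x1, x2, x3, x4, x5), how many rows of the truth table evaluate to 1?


Formula: (x3 OR (x1 XOR x5)) over 5 vars (32 rows)
Evaluate each row (x1, x2, x3, x4, x5 as bits, MSB first):
  row 0 [00000]: (0 OR (0 XOR 0)) -> 0
  row 1 [00001]: (0 OR (0 XOR 1)) -> 1
  row 2 [00010]: (0 OR (0 XOR 0)) -> 0
  row 3 [00011]: (0 OR (0 XOR 1)) -> 1
  row 4 [00100]: (1 OR (0 XOR 0)) -> 1
  row 5 [00101]: (1 OR (0 XOR 1)) -> 1
  row 6 [00110]: (1 OR (0 XOR 0)) -> 1
  row 7 [00111]: (1 OR (0 XOR 1)) -> 1
  row 8 [01000]: (0 OR (0 XOR 0)) -> 0
  row 9 [01001]: (0 OR (0 XOR 1)) -> 1
  row 10 [01010]: (0 OR (0 XOR 0)) -> 0
  row 11 [01011]: (0 OR (0 XOR 1)) -> 1
  row 12 [01100]: (1 OR (0 XOR 0)) -> 1
  row 13 [01101]: (1 OR (0 XOR 1)) -> 1
  row 14 [01110]: (1 OR (0 XOR 0)) -> 1
  row 15 [01111]: (1 OR (0 XOR 1)) -> 1
  row 16 [10000]: (0 OR (1 XOR 0)) -> 1
  row 17 [10001]: (0 OR (1 XOR 1)) -> 0
  row 18 [10010]: (0 OR (1 XOR 0)) -> 1
  row 19 [10011]: (0 OR (1 XOR 1)) -> 0
  row 20 [10100]: (1 OR (1 XOR 0)) -> 1
  row 21 [10101]: (1 OR (1 XOR 1)) -> 1
  row 22 [10110]: (1 OR (1 XOR 0)) -> 1
  row 23 [10111]: (1 OR (1 XOR 1)) -> 1
  row 24 [11000]: (0 OR (1 XOR 0)) -> 1
  row 25 [11001]: (0 OR (1 XOR 1)) -> 0
  row 26 [11010]: (0 OR (1 XOR 0)) -> 1
  row 27 [11011]: (0 OR (1 XOR 1)) -> 0
  row 28 [11100]: (1 OR (1 XOR 0)) -> 1
  row 29 [11101]: (1 OR (1 XOR 1)) -> 1
  row 30 [11110]: (1 OR (1 XOR 0)) -> 1
  row 31 [11111]: (1 OR (1 XOR 1)) -> 1
Full result column, 8 rows per line (x1,x2 fixed per line; x3,x4,x5 runs 000..111 left to right):
  rows 0-7 [x1,x2=00]: 01011111  (ones: 6)
  rows 8-15 [x1,x2=01]: 01011111  (ones: 6)
  rows 16-23 [x1,x2=10]: 10101111  (ones: 6)
  rows 24-31 [x1,x2=11]: 10101111  (ones: 6)
Count of 1-rows = 6+6+6+6 = 24

24


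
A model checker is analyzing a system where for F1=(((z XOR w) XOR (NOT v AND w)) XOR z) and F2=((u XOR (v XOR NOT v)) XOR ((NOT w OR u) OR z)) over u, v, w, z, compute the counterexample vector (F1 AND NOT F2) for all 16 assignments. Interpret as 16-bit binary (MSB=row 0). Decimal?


F1 = (((z XOR w) XOR (NOT v AND w)) XOR z)
F2 = ((u XOR (v XOR NOT v)) XOR ((NOT w OR u) OR z))
Counterexample to F1=>F2 is where F1=1 and F2=0.
Evaluate each row (bits = u,v,w,z, MSB first):
  row 0 [0000]: F1=0 F2=0 -> F1&~F2 -> 0
  row 1 [0001]: F1=0 F2=0 -> F1&~F2 -> 0
  row 2 [0010]: F1=0 F2=1 -> F1&~F2 -> 0
  row 3 [0011]: F1=0 F2=0 -> F1&~F2 -> 0
  row 4 [0100]: F1=0 F2=0 -> F1&~F2 -> 0
  row 5 [0101]: F1=0 F2=0 -> F1&~F2 -> 0
  row 6 [0110]: F1=1 F2=1 -> F1&~F2 -> 0
  row 7 [0111]: F1=1 F2=0 -> F1&~F2 -> 1
  row 8 [1000]: F1=0 F2=1 -> F1&~F2 -> 0
  row 9 [1001]: F1=0 F2=1 -> F1&~F2 -> 0
  row 10 [1010]: F1=0 F2=1 -> F1&~F2 -> 0
  row 11 [1011]: F1=0 F2=1 -> F1&~F2 -> 0
  row 12 [1100]: F1=0 F2=1 -> F1&~F2 -> 0
  row 13 [1101]: F1=0 F2=1 -> F1&~F2 -> 0
  row 14 [1110]: F1=1 F2=1 -> F1&~F2 -> 0
  row 15 [1111]: F1=1 F2=1 -> F1&~F2 -> 0
Full result column, 4 rows per line (u,v fixed per line; w,z runs 00..11 left to right):
  rows 0-3 [u,v=00]: 0000  = hex 0
  rows 4-7 [u,v=01]: 0001  = hex 1
  rows 8-11 [u,v=10]: 0000  = hex 0
  rows 12-15 [u,v=11]: 0000  = hex 0
Counterexample vector (row 0 .. row 15) = 0000000100000000
Output column grouped in 4s = 0000 0001 0000 0000 = 0x0100
Convert to decimal digit by digit (value = value*16 + digit):
  0 -> 0
  0*16 + 1 = 1
  1*16 + 0 = 16
  16*16 + 0 = 256
Decimal = 256

256


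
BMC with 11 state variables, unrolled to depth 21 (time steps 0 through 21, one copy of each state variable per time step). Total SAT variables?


BMC unrolls to depth k, creating one copy of each state var for steps 0..k.
Step count = 21 + 1 = 22 (steps 0 through 21)
Vars per step = 11
Total = 11 * 22 = 242

242


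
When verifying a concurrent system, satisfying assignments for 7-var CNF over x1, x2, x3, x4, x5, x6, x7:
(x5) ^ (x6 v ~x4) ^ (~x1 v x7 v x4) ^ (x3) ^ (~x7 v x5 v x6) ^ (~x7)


CNF with 6 clauses over 7 vars (128 assignments).
An assignment satisfies CNF iff every clause has >=1 true literal.
Check each row (bits = x1,x2,x3,x4,x5,x6,x7; clause T/F shown):
  row 0 [0000000]: clauses=FTTFTT -> 0
  row 1 [0000001]: clauses=FTTFFF -> 0
  row 2 [0000010]: clauses=FTTFTT -> 0
  row 3 [0000011]: clauses=FTTFTF -> 0
  row 4 [0000100]: clauses=TTTFTT -> 0
  (every remaining row is evaluated the same way; all 128 results are listed next)
Full result column, 8 rows per line (x1,x2,x3,x4 fixed per line; x5,x6,x7 runs 000..111 left to right):
  rows 0-7 [x1,x2,x3,x4=0000]: 00000000  (ones: 0)
  rows 8-15 [x1,x2,x3,x4=0001]: 00000000  (ones: 0)
  rows 16-23 [x1,x2,x3,x4=0010]: 00001010  (ones: 2)
  rows 24-31 [x1,x2,x3,x4=0011]: 00000010  (ones: 1)
  rows 32-39 [x1,x2,x3,x4=0100]: 00000000  (ones: 0)
  rows 40-47 [x1,x2,x3,x4=0101]: 00000000  (ones: 0)
  rows 48-55 [x1,x2,x3,x4=0110]: 00001010  (ones: 2)
  rows 56-63 [x1,x2,x3,x4=0111]: 00000010  (ones: 1)
  rows 64-71 [x1,x2,x3,x4=1000]: 00000000  (ones: 0)
  rows 72-79 [x1,x2,x3,x4=1001]: 00000000  (ones: 0)
  rows 80-87 [x1,x2,x3,x4=1010]: 00000000  (ones: 0)
  rows 88-95 [x1,x2,x3,x4=1011]: 00000010  (ones: 1)
  rows 96-103 [x1,x2,x3,x4=1100]: 00000000  (ones: 0)
  rows 104-111 [x1,x2,x3,x4=1101]: 00000000  (ones: 0)
  rows 112-119 [x1,x2,x3,x4=1110]: 00000000  (ones: 0)
  rows 120-127 [x1,x2,x3,x4=1111]: 00000010  (ones: 1)
Satisfying assignments = 0+0+2+1+0+0+2+1+0+0+0+1+0+0+0+1 = 8

8
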